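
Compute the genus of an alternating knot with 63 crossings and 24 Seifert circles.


For alternating knots, g = (c - s + 1)/2.
= (63 - 24 + 1)/2
= 40/2 = 20

20


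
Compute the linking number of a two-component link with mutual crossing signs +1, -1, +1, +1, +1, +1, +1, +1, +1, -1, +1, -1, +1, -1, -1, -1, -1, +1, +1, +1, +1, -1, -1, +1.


Step 1: Count positive crossings: 15
Step 2: Count negative crossings: 9
Step 3: Sum of signs = 15 - 9 = 6
Step 4: Linking number = sum/2 = 6/2 = 3

3


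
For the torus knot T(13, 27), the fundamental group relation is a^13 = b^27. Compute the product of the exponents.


The relation is a^13 = b^27.
Product of exponents = 13 * 27
= 351

351


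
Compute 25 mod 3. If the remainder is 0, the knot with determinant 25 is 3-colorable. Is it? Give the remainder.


Step 1: A knot is p-colorable if and only if p divides its determinant.
Step 2: Compute 25 mod 3.
25 = 8 * 3 + 1
Step 3: 25 mod 3 = 1
Step 4: The knot is 3-colorable: no

1


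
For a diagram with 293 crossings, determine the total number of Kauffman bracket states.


Each crossing contributes 2 choices (A-smoothing or B-smoothing).
Total states = 2^293 = 15914343565113172548972231940698266883214596825515126958094847260581103904401068017057792

15914343565113172548972231940698266883214596825515126958094847260581103904401068017057792


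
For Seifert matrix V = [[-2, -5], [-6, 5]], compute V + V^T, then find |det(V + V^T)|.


Step 1: Form V + V^T where V = [[-2, -5], [-6, 5]]
  V^T = [[-2, -6], [-5, 5]]
  V + V^T = [[-4, -11], [-11, 10]]
Step 2: det(V + V^T) = (-4)*10 - (-11)*(-11)
  = -40 - 121 = -161
Step 3: Knot determinant = |det(V + V^T)| = |-161| = 161

161


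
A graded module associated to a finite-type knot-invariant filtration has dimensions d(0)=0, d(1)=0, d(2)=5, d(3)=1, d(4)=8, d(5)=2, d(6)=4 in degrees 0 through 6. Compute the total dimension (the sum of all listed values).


Total dimension = d(0) + d(1) + ... + d(6)
= 0 + 0 + 5 + 1 + 8 + 2 + 4
= 20

20


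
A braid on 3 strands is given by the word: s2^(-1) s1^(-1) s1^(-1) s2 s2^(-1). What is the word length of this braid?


The word length counts the number of generators (including inverses).
Listing each generator: s2^(-1), s1^(-1), s1^(-1), s2, s2^(-1)
There are 5 generators in this braid word.

5


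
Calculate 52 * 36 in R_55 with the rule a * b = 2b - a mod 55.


52 * 36 = 2*36 - 52 mod 55
= 72 - 52 mod 55
= 20 mod 55 = 20

20


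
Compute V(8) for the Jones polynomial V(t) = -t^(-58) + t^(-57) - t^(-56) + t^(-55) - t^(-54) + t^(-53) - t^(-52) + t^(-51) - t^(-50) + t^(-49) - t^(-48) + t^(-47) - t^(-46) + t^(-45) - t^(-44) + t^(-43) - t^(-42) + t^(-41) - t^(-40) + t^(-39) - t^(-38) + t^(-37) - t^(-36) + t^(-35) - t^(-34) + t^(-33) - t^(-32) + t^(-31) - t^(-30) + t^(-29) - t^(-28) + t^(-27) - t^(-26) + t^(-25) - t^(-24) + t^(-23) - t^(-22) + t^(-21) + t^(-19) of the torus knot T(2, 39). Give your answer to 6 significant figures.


Substituting t = 8 into V(t) = -t^(-58) + t^(-57) - t^(-56) + t^(-55) - t^(-54) + t^(-53) - t^(-52) + t^(-51) - t^(-50) + t^(-49) - t^(-48) + t^(-47) - t^(-46) + t^(-45) - t^(-44) + t^(-43) - t^(-42) + t^(-41) - t^(-40) + t^(-39) - t^(-38) + t^(-37) - t^(-36) + t^(-35) - t^(-34) + t^(-33) - t^(-32) + t^(-31) - t^(-30) + t^(-29) - t^(-28) + t^(-27) - t^(-26) + t^(-25) - t^(-24) + t^(-23) - t^(-22) + t^(-21) + t^(-19):
  (-)t^(-58) = -4.17619e-53
  (+)t^(-57) = 3.34096e-52
  (-)t^(-56) = -2.67276e-51
  (+)t^(-55) = 2.13821e-50
  (-)t^(-54) = -1.71057e-49
  (+)t^(-53) = 1.36846e-48
  (-)t^(-52) = -1.09476e-47
  (+)t^(-51) = 8.75812e-47
  (-)t^(-50) = -7.00649e-46
  (+)t^(-49) = 5.60519e-45
  (-)t^(-48) = -4.48416e-44
  (+)t^(-47) = 3.58732e-43
  (-)t^(-46) = -2.86986e-42
  (+)t^(-45) = 2.29589e-41
  (-)t^(-44) = -1.83671e-40
  (+)t^(-43) = 1.46937e-39
  (-)t^(-42) = -1.17549e-38
  (+)t^(-41) = 9.40395e-38
  (-)t^(-40) = -7.52316e-37
  (+)t^(-39) = 6.01853e-36
  (-)t^(-38) = -4.81482e-35
  (+)t^(-37) = 3.85186e-34
  (-)t^(-36) = -3.08149e-33
  (+)t^(-35) = 2.46519e-32
  (-)t^(-34) = -1.97215e-31
  (+)t^(-33) = 1.57772e-30
  (-)t^(-32) = -1.26218e-29
  (+)t^(-31) = 1.00974e-28
  (-)t^(-30) = -8.07794e-28
  (+)t^(-29) = 6.46235e-27
  (-)t^(-28) = -5.16988e-26
  (+)t^(-27) = 4.1359e-25
  (-)t^(-26) = -3.30872e-24
  (+)t^(-25) = 2.64698e-23
  (-)t^(-24) = -2.11758e-22
  (+)t^(-23) = 1.69407e-21
  (-)t^(-22) = -1.35525e-20
  (+)t^(-21) = 1.0842e-19
  (+)t^(-19) = 6.93889e-18
Sum = (-4.17619e-53) + (3.34096e-52) + (-2.67276e-51) + (2.13821e-50) + (-1.71057e-49) + (1.36846e-48) + (-1.09476e-47) + (8.75812e-47) + (-7.00649e-46) + (5.60519e-45) + (-4.48416e-44) + (3.58732e-43) + (-2.86986e-42) + (2.29589e-41) + (-1.83671e-40) + (1.46937e-39) + (-1.17549e-38) + (9.40395e-38) + (-7.52316e-37) + (6.01853e-36) + (-4.81482e-35) + (3.85186e-34) + (-3.08149e-33) + (2.46519e-32) + (-1.97215e-31) + (1.57772e-30) + (-1.26218e-29) + (1.00974e-28) + (-8.07794e-28) + (6.46235e-27) + (-5.16988e-26) + (4.1359e-25) + (-3.30872e-24) + (2.64698e-23) + (-2.11758e-22) + (1.69407e-21) + (-1.35525e-20) + (1.0842e-19) + (6.93889e-18)
= 7.03526743e-18
Rounded to 6 significant figures: 7.03527e-18

7.03527e-18


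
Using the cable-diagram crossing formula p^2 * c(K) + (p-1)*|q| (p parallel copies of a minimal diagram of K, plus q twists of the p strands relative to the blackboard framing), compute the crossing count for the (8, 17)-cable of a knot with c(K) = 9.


Step 1: Each of the c(K) crossings of the companion diagram becomes p*p = p^2 crossings among the p parallel strands, and each of the |q| twists s_1 s_2 ... s_(p-1) adds (p-1) crossings.
  Crossings = p^2 * c(K) + (p-1)*|q|
Step 2: = 8^2 * 9 + (8-1)*17
Step 3: = 64*9 + 7*17
Step 4: = 576 + 119 = 695

695


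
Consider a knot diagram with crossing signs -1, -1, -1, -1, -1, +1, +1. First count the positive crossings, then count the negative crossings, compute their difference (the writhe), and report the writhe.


Step 1: Count positive crossings (+1).
Positive crossings: 2
Step 2: Count negative crossings (-1).
Negative crossings: 5
Step 3: Writhe = (positive) - (negative)
w = 2 - 5 = -3
Step 4: |w| = 3, and w is negative

-3


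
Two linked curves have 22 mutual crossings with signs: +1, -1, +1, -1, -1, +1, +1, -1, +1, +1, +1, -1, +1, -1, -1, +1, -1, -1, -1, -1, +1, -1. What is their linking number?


Step 1: Count positive crossings: 10
Step 2: Count negative crossings: 12
Step 3: Sum of signs = 10 - 12 = -2
Step 4: Linking number = sum/2 = -2/2 = -1

-1


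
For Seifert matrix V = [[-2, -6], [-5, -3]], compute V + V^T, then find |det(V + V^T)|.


Step 1: Form V + V^T where V = [[-2, -6], [-5, -3]]
  V^T = [[-2, -5], [-6, -3]]
  V + V^T = [[-4, -11], [-11, -6]]
Step 2: det(V + V^T) = (-4)*(-6) - (-11)*(-11)
  = 24 - 121 = -97
Step 3: Knot determinant = |det(V + V^T)| = |-97| = 97

97


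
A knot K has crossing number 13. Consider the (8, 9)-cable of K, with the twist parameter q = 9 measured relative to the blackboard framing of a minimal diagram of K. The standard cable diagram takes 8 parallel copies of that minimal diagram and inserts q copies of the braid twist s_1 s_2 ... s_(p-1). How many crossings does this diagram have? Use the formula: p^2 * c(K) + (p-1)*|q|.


Step 1: Each of the c(K) crossings of the companion diagram becomes p*p = p^2 crossings among the p parallel strands, and each of the |q| twists s_1 s_2 ... s_(p-1) adds (p-1) crossings.
  Crossings = p^2 * c(K) + (p-1)*|q|
Step 2: = 8^2 * 13 + (8-1)*9
Step 3: = 64*13 + 7*9
Step 4: = 832 + 63 = 895

895


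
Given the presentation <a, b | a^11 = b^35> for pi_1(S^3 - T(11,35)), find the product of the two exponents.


The relation is a^11 = b^35.
Product of exponents = 11 * 35
= 385

385


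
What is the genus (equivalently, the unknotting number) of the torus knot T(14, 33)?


For a torus knot T(p,q), both the unknotting number and genus equal (p-1)(q-1)/2.
= (14-1)(33-1)/2
= 13*32/2
= 416/2 = 208

208


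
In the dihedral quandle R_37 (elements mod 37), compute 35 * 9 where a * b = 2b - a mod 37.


35 * 9 = 2*9 - 35 mod 37
= 18 - 35 mod 37
= -17 mod 37 = 20

20


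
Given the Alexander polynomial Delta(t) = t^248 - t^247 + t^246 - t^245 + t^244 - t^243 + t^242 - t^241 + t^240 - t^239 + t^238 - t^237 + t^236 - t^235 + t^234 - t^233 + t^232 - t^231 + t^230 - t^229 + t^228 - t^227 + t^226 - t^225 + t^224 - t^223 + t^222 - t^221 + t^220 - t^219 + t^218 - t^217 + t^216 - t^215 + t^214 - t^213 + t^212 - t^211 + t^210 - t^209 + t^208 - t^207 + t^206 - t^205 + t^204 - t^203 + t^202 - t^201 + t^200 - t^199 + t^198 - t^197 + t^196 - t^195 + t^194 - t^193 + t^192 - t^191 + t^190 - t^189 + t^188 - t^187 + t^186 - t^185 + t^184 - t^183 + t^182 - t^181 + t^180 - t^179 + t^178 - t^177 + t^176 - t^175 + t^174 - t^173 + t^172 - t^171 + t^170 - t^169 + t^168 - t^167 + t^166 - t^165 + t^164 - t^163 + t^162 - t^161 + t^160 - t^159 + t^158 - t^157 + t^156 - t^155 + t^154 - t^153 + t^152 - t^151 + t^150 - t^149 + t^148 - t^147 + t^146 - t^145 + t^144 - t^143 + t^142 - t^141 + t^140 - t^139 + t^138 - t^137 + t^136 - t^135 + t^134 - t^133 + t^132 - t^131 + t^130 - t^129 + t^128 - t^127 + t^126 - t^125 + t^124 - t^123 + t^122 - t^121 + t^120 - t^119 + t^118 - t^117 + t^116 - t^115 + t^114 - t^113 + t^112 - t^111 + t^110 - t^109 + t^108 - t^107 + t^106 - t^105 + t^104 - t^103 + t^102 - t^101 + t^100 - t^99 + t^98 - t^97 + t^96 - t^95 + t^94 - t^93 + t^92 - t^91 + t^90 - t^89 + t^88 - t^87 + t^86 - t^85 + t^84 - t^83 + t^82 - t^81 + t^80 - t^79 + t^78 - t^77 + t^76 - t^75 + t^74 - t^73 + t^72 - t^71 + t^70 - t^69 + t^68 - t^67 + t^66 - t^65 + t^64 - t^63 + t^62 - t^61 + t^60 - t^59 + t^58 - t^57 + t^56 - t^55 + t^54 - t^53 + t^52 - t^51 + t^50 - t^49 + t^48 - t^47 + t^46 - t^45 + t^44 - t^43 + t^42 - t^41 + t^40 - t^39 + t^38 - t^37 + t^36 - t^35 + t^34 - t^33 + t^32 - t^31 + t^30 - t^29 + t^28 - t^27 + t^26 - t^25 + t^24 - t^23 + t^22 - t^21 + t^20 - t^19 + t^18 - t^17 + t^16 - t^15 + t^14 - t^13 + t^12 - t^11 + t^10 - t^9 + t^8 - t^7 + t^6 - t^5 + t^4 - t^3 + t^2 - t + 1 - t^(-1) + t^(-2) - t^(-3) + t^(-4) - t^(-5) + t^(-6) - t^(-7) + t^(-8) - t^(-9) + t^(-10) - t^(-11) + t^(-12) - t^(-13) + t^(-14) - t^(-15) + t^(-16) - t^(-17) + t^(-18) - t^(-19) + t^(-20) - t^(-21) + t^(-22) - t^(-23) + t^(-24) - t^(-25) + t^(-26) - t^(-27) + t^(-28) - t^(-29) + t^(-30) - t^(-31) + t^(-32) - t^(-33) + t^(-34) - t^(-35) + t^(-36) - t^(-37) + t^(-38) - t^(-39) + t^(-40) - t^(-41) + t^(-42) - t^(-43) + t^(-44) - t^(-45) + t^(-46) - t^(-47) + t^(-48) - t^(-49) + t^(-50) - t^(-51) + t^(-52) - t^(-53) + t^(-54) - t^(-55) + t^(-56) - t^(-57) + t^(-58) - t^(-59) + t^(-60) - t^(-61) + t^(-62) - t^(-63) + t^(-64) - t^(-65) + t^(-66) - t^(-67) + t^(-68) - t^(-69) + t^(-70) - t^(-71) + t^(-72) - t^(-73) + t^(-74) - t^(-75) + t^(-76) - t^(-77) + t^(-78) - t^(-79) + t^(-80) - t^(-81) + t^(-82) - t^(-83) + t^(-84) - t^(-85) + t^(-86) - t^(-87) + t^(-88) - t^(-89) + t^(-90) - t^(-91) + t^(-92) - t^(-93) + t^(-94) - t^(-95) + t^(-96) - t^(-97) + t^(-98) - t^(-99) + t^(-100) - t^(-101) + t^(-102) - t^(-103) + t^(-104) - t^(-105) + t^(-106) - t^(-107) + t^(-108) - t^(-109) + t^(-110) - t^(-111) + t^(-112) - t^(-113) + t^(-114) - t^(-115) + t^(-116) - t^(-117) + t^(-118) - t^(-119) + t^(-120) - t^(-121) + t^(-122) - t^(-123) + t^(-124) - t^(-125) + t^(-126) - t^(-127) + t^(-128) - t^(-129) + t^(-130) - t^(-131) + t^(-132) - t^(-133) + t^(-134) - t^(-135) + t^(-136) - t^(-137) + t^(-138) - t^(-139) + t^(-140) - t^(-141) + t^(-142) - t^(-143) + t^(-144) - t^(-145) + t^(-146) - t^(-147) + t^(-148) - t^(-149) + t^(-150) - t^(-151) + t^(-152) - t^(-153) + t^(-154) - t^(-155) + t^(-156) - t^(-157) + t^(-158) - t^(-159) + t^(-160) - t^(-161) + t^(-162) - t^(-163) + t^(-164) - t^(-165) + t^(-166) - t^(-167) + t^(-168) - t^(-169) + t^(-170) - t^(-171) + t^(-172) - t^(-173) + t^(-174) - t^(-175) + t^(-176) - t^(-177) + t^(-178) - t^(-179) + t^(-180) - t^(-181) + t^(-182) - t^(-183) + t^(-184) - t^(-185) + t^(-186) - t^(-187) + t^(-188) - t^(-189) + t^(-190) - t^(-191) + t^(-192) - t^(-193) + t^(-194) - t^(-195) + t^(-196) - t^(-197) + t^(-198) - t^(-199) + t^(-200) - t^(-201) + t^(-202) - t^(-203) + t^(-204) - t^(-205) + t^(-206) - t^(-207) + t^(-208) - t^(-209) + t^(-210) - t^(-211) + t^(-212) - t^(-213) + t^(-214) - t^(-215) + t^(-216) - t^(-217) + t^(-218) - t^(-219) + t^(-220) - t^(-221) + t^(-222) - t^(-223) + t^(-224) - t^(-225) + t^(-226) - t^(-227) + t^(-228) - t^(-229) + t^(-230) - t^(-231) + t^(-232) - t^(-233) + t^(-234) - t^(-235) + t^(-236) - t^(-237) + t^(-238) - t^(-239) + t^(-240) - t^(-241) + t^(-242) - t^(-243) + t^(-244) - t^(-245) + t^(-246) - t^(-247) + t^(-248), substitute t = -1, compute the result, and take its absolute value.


Step 1: The polynomial has 497 terms with alternating signs, exponents from 248 down to -248.
Step 2: Substitute t = -1. The i-th term has coefficient (-1)^i and exponent (m-i),
  so its value is (-1)^i * (-1)^(m-i) = (-1)^m = 1 for every i.
Step 3: All 497 terms equal 1, so Delta(-1) = 497 * (1) = 497
Step 4: |Delta(-1)| = 497

497


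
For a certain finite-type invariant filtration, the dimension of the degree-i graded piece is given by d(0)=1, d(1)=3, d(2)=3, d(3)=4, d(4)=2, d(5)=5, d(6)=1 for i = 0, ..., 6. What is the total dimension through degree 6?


Total dimension = d(0) + d(1) + ... + d(6)
= 1 + 3 + 3 + 4 + 2 + 5 + 1
= 19

19


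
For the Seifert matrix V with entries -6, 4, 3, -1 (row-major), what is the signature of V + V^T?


Step 1: V + V^T = [[-12, 7], [7, -2]]
Step 2: trace = -14, det = -25
Step 3: Discriminant = (-14)^2 - 4*(-25) = 296
Step 4: Eigenvalues: 1.60233, -15.6023
Step 5: Signature = (# positive eigenvalues) - (# negative eigenvalues) = 0

0


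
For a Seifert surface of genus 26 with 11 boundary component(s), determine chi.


chi = 2 - 2g - b
= 2 - 2*26 - 11
= 2 - 52 - 11 = -61

-61


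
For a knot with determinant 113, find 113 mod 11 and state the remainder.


Step 1: A knot is p-colorable if and only if p divides its determinant.
Step 2: Compute 113 mod 11.
113 = 10 * 11 + 3
Step 3: 113 mod 11 = 3
Step 4: The knot is 11-colorable: no

3


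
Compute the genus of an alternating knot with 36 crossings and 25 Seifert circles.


For alternating knots, g = (c - s + 1)/2.
= (36 - 25 + 1)/2
= 12/2 = 6

6


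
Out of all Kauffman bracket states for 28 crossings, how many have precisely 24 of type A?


We choose which 24 of 28 crossings get A-smoothings.
C(28, 24) = 28! / (24! * 4!)
= 20475

20475


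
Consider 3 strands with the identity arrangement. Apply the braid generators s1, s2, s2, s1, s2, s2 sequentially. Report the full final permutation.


Starting with identity [1, 2, 3].
Apply generators in sequence:
  After s1: [2, 1, 3]
  After s2: [2, 3, 1]
  After s2: [2, 1, 3]
  After s1: [1, 2, 3]
  After s2: [1, 3, 2]
  After s2: [1, 2, 3]
Final permutation: [1, 2, 3]

[1, 2, 3]


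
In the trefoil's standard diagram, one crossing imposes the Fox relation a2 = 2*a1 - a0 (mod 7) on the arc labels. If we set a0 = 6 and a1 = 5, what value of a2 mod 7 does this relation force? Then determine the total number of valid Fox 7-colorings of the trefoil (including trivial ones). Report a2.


Step 1: Apply the given crossing relation 2*a1 - a0 - a2 = 0 (mod 7).
  a2 = 2*a1 - a0 mod 7
  a2 = 2*5 - 6 mod 7
  a2 = 10 - 6 mod 7
  a2 = 4 mod 7 = 4
Step 2: The trefoil has determinant 3.
  Number of Fox p-colorings (p prime) is p^2 if p = 3, else p.
  Since 7 does not divide 3, only trivial (constant) colorings exist.
  (So the trial a0 = 6, a1 = 5 with a0 != a1 does NOT extend to a valid coloring of the whole trefoil: the other two crossing relations require 3*(a1 - a0) = 0 (mod 7), which fails.)
  Total colorings = 7
Step 3: a2 = 4, total Fox 7-colorings = 7

4


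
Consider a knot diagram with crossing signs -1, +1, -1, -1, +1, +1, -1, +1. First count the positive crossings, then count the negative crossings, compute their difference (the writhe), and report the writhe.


Step 1: Count positive crossings (+1).
Positive crossings: 4
Step 2: Count negative crossings (-1).
Negative crossings: 4
Step 3: Writhe = (positive) - (negative)
w = 4 - 4 = 0
Step 4: |w| = 0, and w is zero

0


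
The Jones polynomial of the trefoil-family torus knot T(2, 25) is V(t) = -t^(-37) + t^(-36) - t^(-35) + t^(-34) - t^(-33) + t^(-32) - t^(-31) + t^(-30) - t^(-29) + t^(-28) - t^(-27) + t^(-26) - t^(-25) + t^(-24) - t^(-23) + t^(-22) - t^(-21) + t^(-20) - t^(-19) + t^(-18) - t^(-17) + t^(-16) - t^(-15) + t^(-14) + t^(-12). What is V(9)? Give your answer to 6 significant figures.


Substituting t = 9 into V(t) = -t^(-37) + t^(-36) - t^(-35) + t^(-34) - t^(-33) + t^(-32) - t^(-31) + t^(-30) - t^(-29) + t^(-28) - t^(-27) + t^(-26) - t^(-25) + t^(-24) - t^(-23) + t^(-22) - t^(-21) + t^(-20) - t^(-19) + t^(-18) - t^(-17) + t^(-16) - t^(-15) + t^(-14) + t^(-12):
  (-)t^(-37) = -4.93205e-36
  (+)t^(-36) = 4.43884e-35
  (-)t^(-35) = -3.99496e-34
  (+)t^(-34) = 3.59546e-33
  (-)t^(-33) = -3.23592e-32
  (+)t^(-32) = 2.91232e-31
  (-)t^(-31) = -2.62109e-30
  (+)t^(-30) = 2.35898e-29
  (-)t^(-29) = -2.12308e-28
  (+)t^(-28) = 1.91078e-27
  (-)t^(-27) = -1.7197e-26
  (+)t^(-26) = 1.54773e-25
  (-)t^(-25) = -1.39296e-24
  (+)t^(-24) = 1.25366e-23
  (-)t^(-23) = -1.12829e-22
  (+)t^(-22) = 1.01546e-21
  (-)t^(-21) = -9.13918e-21
  (+)t^(-20) = 8.22526e-20
  (-)t^(-19) = -7.40274e-19
  (+)t^(-18) = 6.66246e-18
  (-)t^(-17) = -5.99622e-17
  (+)t^(-16) = 5.3966e-16
  (-)t^(-15) = -4.85694e-15
  (+)t^(-14) = 4.37124e-14
  (+)t^(-12) = 3.54071e-12
Sum = (-4.93205e-36) + (4.43884e-35) + (-3.99496e-34) + (3.59546e-33) + (-3.23592e-32) + (2.91232e-31) + (-2.62109e-30) + (2.35898e-29) + (-2.12308e-28) + (1.91078e-27) + (-1.7197e-26) + (1.54773e-25) + (-1.39296e-24) + (1.25366e-23) + (-1.12829e-22) + (1.01546e-21) + (-9.13918e-21) + (8.22526e-20) + (-7.40274e-19) + (6.66246e-18) + (-5.99622e-17) + (5.3966e-16) + (-4.85694e-15) + (4.37124e-14) + (3.54071e-12)
= 3.580047341e-12
Rounded to 6 significant figures: 3.58005e-12

3.58005e-12


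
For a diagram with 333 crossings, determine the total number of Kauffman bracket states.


Each crossing contributes 2 choices (A-smoothing or B-smoothing).
Total states = 2^333 = 17498005798264095394980017816940970922825355447145699491406164851279623993595007385788105416184430592

17498005798264095394980017816940970922825355447145699491406164851279623993595007385788105416184430592


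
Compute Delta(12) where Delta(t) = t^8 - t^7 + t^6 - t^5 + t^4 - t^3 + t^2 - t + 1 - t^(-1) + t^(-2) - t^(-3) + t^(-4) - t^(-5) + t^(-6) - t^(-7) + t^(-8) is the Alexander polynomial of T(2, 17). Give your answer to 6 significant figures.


Substituting t = 12 into Delta(t) = t^8 - t^7 + t^6 - t^5 + t^4 - t^3 + t^2 - t + 1 - t^(-1) + t^(-2) - t^(-3) + t^(-4) - t^(-5) + t^(-6) - t^(-7) + t^(-8):
Term values: (429981696) + (-35831808) + (2985984) + (-248832) + (20736) + (-1728) + (144) + (-12) + (1) + (-0.0833333) + (0.00694444) + (-0.000578704) + (4.82253e-05) + (-4.01878e-06) + (3.34898e-07) + (-2.79082e-08) + (2.32568e-09)
Sum = 396906180.9
Rounded to 6 significant figures: 3.96906e+08

3.96906e+08


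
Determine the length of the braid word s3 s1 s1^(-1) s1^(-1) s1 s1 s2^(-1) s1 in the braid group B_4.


The word length counts the number of generators (including inverses).
Listing each generator: s3, s1, s1^(-1), s1^(-1), s1, s1, s2^(-1), s1
There are 8 generators in this braid word.

8


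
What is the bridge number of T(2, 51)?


The bridge number of T(p,q) is min(p,q).
min(2, 51) = 2

2


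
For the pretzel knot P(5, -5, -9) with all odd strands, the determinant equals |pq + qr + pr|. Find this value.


Step 1: Compute pq + qr + pr.
pq = 5*(-5) = -25
qr = (-5)*(-9) = 45
pr = 5*(-9) = -45
pq + qr + pr = -25 + 45 + (-45) = -25
Step 2: Take absolute value.
det(P(5,-5,-9)) = |-25| = 25

25


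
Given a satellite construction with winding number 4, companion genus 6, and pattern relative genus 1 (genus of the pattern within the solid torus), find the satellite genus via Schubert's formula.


Schubert: g(satellite) = g_rel(pattern) + |winding| * g(companion),
where g_rel(pattern) is the genus of the pattern relative to the solid torus.
= 1 + 4 * 6
= 1 + 24 = 25

25


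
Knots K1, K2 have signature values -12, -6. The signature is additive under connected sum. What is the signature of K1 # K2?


The signature is additive under connected sum.
signature(K1 # K2) = (-12) + (-6)
= -18

-18


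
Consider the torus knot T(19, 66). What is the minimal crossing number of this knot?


For a torus knot T(p, q) with gcd(p,q)=1,
the crossing number is min(p*(q-1), q*(p-1)).
p*(q-1) = 19*65 = 1235
q*(p-1) = 66*18 = 1188
min(1235, 1188) = 1188

1188


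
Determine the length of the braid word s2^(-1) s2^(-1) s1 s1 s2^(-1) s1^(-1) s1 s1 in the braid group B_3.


The word length counts the number of generators (including inverses).
Listing each generator: s2^(-1), s2^(-1), s1, s1, s2^(-1), s1^(-1), s1, s1
There are 8 generators in this braid word.

8


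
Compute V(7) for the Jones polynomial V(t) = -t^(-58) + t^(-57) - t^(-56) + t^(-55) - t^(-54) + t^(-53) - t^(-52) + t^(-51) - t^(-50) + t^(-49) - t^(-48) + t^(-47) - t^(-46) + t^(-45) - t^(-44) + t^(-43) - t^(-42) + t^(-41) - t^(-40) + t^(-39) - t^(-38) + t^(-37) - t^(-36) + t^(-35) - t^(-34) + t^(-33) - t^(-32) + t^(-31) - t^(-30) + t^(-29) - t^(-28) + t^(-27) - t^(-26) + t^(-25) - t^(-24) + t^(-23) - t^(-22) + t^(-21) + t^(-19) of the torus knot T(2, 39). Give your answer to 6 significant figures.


Substituting t = 7 into V(t) = -t^(-58) + t^(-57) - t^(-56) + t^(-55) - t^(-54) + t^(-53) - t^(-52) + t^(-51) - t^(-50) + t^(-49) - t^(-48) + t^(-47) - t^(-46) + t^(-45) - t^(-44) + t^(-43) - t^(-42) + t^(-41) - t^(-40) + t^(-39) - t^(-38) + t^(-37) - t^(-36) + t^(-35) - t^(-34) + t^(-33) - t^(-32) + t^(-31) - t^(-30) + t^(-29) - t^(-28) + t^(-27) - t^(-26) + t^(-25) - t^(-24) + t^(-23) - t^(-22) + t^(-21) + t^(-19):
  (-)t^(-58) = -9.64525e-50
  (+)t^(-57) = 6.75168e-49
  (-)t^(-56) = -4.72617e-48
  (+)t^(-55) = 3.30832e-47
  (-)t^(-54) = -2.31583e-46
  (+)t^(-53) = 1.62108e-45
  (-)t^(-52) = -1.13475e-44
  (+)t^(-51) = 7.94328e-44
  (-)t^(-50) = -5.5603e-43
  (+)t^(-49) = 3.89221e-42
  (-)t^(-48) = -2.72455e-41
  (+)t^(-47) = 1.90718e-40
  (-)t^(-46) = -1.33503e-39
  (+)t^(-45) = 9.34519e-39
  (-)t^(-44) = -6.54163e-38
  (+)t^(-43) = 4.57914e-37
  (-)t^(-42) = -3.2054e-36
  (+)t^(-41) = 2.24378e-35
  (-)t^(-40) = -1.57065e-34
  (+)t^(-39) = 1.09945e-33
  (-)t^(-38) = -7.69617e-33
  (+)t^(-37) = 5.38732e-32
  (-)t^(-36) = -3.77112e-31
  (+)t^(-35) = 2.63979e-30
  (-)t^(-34) = -1.84785e-29
  (+)t^(-33) = 1.29349e-28
  (-)t^(-32) = -9.05446e-28
  (+)t^(-31) = 6.33812e-27
  (-)t^(-30) = -4.43669e-26
  (+)t^(-29) = 3.10568e-25
  (-)t^(-28) = -2.17398e-24
  (+)t^(-27) = 1.52178e-23
  (-)t^(-26) = -1.06525e-22
  (+)t^(-25) = 7.45674e-22
  (-)t^(-24) = -5.21972e-21
  (+)t^(-23) = 3.6538e-20
  (-)t^(-22) = -2.55766e-19
  (+)t^(-21) = 1.79036e-18
  (+)t^(-19) = 8.77278e-17
Sum = (-9.64525e-50) + (6.75168e-49) + (-4.72617e-48) + (3.30832e-47) + (-2.31583e-46) + (1.62108e-45) + (-1.13475e-44) + (7.94328e-44) + (-5.5603e-43) + (3.89221e-42) + (-2.72455e-41) + (1.90718e-40) + (-1.33503e-39) + (9.34519e-39) + (-6.54163e-38) + (4.57914e-37) + (-3.2054e-36) + (2.24378e-35) + (-1.57065e-34) + (1.09945e-33) + (-7.69617e-33) + (5.38732e-32) + (-3.77112e-31) + (2.63979e-30) + (-1.84785e-29) + (1.29349e-28) + (-9.05446e-28) + (6.33812e-27) + (-4.43669e-26) + (3.10568e-25) + (-2.17398e-24) + (1.52178e-23) + (-1.06525e-22) + (7.45674e-22) + (-5.21972e-21) + (3.6538e-20) + (-2.55766e-19) + (1.79036e-18) + (8.77278e-17)
= 8.929436812e-17
Rounded to 6 significant figures: 8.92944e-17

8.92944e-17


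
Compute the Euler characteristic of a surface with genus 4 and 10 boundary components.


chi = 2 - 2g - b
= 2 - 2*4 - 10
= 2 - 8 - 10 = -16

-16


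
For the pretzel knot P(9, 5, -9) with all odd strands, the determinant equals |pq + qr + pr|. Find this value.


Step 1: Compute pq + qr + pr.
pq = 9*5 = 45
qr = 5*(-9) = -45
pr = 9*(-9) = -81
pq + qr + pr = 45 + (-45) + (-81) = -81
Step 2: Take absolute value.
det(P(9,5,-9)) = |-81| = 81

81


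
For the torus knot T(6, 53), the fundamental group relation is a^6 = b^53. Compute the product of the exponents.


The relation is a^6 = b^53.
Product of exponents = 6 * 53
= 318

318


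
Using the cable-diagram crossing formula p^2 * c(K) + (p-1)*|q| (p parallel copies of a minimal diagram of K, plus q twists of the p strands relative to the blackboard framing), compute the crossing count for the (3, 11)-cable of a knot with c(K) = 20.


Step 1: Each of the c(K) crossings of the companion diagram becomes p*p = p^2 crossings among the p parallel strands, and each of the |q| twists s_1 s_2 ... s_(p-1) adds (p-1) crossings.
  Crossings = p^2 * c(K) + (p-1)*|q|
Step 2: = 3^2 * 20 + (3-1)*11
Step 3: = 9*20 + 2*11
Step 4: = 180 + 22 = 202

202


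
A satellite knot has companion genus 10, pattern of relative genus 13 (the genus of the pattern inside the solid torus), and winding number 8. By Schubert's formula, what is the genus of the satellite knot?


Schubert: g(satellite) = g_rel(pattern) + |winding| * g(companion),
where g_rel(pattern) is the genus of the pattern relative to the solid torus.
= 13 + 8 * 10
= 13 + 80 = 93

93


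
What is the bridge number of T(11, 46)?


The bridge number of T(p,q) is min(p,q).
min(11, 46) = 11

11


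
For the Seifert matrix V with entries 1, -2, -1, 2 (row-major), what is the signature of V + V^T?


Step 1: V + V^T = [[2, -3], [-3, 4]]
Step 2: trace = 6, det = -1
Step 3: Discriminant = 6^2 - 4*(-1) = 40
Step 4: Eigenvalues: 6.16228, -0.162278
Step 5: Signature = (# positive eigenvalues) - (# negative eigenvalues) = 0

0


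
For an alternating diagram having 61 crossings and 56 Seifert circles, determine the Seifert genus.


For alternating knots, g = (c - s + 1)/2.
= (61 - 56 + 1)/2
= 6/2 = 3

3


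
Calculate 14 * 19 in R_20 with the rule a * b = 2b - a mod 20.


14 * 19 = 2*19 - 14 mod 20
= 38 - 14 mod 20
= 24 mod 20 = 4

4


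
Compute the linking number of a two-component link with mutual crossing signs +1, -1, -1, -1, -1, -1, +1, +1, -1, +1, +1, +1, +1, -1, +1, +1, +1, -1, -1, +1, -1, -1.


Step 1: Count positive crossings: 11
Step 2: Count negative crossings: 11
Step 3: Sum of signs = 11 - 11 = 0
Step 4: Linking number = sum/2 = 0/2 = 0

0


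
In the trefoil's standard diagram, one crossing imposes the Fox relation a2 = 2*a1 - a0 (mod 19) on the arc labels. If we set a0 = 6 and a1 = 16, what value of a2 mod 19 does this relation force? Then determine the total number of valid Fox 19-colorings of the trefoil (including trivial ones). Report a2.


Step 1: Apply the given crossing relation 2*a1 - a0 - a2 = 0 (mod 19).
  a2 = 2*a1 - a0 mod 19
  a2 = 2*16 - 6 mod 19
  a2 = 32 - 6 mod 19
  a2 = 26 mod 19 = 7
Step 2: The trefoil has determinant 3.
  Number of Fox p-colorings (p prime) is p^2 if p = 3, else p.
  Since 19 does not divide 3, only trivial (constant) colorings exist.
  (So the trial a0 = 6, a1 = 16 with a0 != a1 does NOT extend to a valid coloring of the whole trefoil: the other two crossing relations require 3*(a1 - a0) = 0 (mod 19), which fails.)
  Total colorings = 19
Step 3: a2 = 7, total Fox 19-colorings = 19

7


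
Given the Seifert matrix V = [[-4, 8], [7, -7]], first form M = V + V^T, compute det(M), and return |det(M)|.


Step 1: Form V + V^T where V = [[-4, 8], [7, -7]]
  V^T = [[-4, 7], [8, -7]]
  V + V^T = [[-8, 15], [15, -14]]
Step 2: det(V + V^T) = (-8)*(-14) - 15*15
  = 112 - 225 = -113
Step 3: Knot determinant = |det(V + V^T)| = |-113| = 113

113


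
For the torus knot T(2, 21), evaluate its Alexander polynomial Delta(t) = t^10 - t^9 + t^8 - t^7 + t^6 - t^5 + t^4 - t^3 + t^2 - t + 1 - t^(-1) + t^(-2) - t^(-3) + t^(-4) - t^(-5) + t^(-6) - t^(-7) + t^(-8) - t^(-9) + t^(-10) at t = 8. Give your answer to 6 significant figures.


Substituting t = 8 into Delta(t) = t^10 - t^9 + t^8 - t^7 + t^6 - t^5 + t^4 - t^3 + t^2 - t + 1 - t^(-1) + t^(-2) - t^(-3) + t^(-4) - t^(-5) + t^(-6) - t^(-7) + t^(-8) - t^(-9) + t^(-10):
Term values: (1073741824) + (-134217728) + (16777216) + (-2097152) + (262144) + (-32768) + (4096) + (-512) + (64) + (-8) + (1) + (-0.125) + (0.015625) + (-0.00195312) + (0.000244141) + (-3.05176e-05) + (3.8147e-06) + (-4.76837e-07) + (5.96046e-08) + (-7.45058e-09) + (9.31323e-10)
Sum = 954437176.9
Rounded to 6 significant figures: 9.54437e+08

9.54437e+08


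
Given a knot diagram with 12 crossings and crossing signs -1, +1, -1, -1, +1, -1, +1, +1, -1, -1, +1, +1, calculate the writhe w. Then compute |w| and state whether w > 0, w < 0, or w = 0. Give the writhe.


Step 1: Count positive crossings (+1).
Positive crossings: 6
Step 2: Count negative crossings (-1).
Negative crossings: 6
Step 3: Writhe = (positive) - (negative)
w = 6 - 6 = 0
Step 4: |w| = 0, and w is zero

0


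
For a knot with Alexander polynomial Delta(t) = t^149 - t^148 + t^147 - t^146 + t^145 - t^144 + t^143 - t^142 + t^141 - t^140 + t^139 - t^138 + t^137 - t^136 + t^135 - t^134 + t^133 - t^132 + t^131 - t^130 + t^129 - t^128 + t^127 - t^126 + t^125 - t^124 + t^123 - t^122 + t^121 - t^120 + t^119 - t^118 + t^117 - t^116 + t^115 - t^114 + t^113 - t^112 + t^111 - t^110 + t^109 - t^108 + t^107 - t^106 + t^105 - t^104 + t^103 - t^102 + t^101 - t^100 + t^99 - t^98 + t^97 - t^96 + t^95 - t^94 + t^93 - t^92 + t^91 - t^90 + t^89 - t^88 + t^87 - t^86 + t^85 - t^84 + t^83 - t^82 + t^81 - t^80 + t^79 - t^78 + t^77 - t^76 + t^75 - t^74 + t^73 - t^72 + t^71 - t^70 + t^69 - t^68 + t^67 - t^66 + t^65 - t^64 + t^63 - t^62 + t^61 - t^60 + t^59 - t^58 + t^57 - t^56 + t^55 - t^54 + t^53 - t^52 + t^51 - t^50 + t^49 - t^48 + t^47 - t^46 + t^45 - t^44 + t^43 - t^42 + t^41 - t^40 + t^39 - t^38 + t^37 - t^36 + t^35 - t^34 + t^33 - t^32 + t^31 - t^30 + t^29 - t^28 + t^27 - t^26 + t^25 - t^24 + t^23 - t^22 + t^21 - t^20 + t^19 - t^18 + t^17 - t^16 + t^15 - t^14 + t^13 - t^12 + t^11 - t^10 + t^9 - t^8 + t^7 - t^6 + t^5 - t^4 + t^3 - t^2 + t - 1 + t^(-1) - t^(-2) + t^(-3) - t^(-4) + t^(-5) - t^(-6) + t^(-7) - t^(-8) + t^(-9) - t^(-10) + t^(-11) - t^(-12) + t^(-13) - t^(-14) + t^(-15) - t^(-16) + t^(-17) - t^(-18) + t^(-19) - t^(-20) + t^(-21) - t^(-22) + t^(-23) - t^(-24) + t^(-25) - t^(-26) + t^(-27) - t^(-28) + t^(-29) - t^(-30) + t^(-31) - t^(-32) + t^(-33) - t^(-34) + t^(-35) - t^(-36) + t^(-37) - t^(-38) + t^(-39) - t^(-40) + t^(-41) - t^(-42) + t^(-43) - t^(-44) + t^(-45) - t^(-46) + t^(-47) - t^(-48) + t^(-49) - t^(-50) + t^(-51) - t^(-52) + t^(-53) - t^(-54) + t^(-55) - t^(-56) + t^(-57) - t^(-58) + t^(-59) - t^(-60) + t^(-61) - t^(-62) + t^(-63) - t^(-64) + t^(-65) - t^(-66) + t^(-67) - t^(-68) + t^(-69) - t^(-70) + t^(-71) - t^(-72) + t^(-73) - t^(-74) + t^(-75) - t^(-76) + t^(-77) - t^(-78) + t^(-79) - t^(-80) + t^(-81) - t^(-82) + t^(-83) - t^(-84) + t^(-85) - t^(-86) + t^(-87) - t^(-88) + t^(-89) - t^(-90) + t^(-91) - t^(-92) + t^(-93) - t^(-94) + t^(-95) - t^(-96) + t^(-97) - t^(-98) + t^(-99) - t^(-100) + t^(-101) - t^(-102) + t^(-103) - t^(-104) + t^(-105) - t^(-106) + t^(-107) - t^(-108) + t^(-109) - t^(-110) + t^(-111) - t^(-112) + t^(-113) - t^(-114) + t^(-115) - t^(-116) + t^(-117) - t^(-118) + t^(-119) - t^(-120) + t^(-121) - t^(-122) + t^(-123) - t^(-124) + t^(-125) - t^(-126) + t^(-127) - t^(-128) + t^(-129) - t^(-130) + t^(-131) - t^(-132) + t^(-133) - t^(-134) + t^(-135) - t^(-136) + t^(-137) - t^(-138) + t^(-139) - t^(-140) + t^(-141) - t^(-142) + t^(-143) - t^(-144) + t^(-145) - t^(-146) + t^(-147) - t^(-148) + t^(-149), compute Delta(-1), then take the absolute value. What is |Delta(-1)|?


Step 1: The polynomial has 299 terms with alternating signs, exponents from 149 down to -149.
Step 2: Substitute t = -1. The i-th term has coefficient (-1)^i and exponent (m-i),
  so its value is (-1)^i * (-1)^(m-i) = (-1)^m = -1 for every i.
Step 3: All 299 terms equal -1, so Delta(-1) = 299 * (-1) = -299
Step 4: |Delta(-1)| = 299

299


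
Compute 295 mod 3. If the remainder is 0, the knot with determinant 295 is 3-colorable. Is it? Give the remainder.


Step 1: A knot is p-colorable if and only if p divides its determinant.
Step 2: Compute 295 mod 3.
295 = 98 * 3 + 1
Step 3: 295 mod 3 = 1
Step 4: The knot is 3-colorable: no

1


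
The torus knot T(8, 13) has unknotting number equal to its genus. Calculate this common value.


For a torus knot T(p,q), both the unknotting number and genus equal (p-1)(q-1)/2.
= (8-1)(13-1)/2
= 7*12/2
= 84/2 = 42

42


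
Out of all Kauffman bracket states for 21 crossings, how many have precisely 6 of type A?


We choose which 6 of 21 crossings get A-smoothings.
C(21, 6) = 21! / (6! * 15!)
= 54264

54264


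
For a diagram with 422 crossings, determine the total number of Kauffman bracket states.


Each crossing contributes 2 choices (A-smoothing or B-smoothing).
Total states = 2^422 = 10830740992659433045228180406808920716548582325686783496759685861775864483615725089999900023844295226942934417817982702456930304

10830740992659433045228180406808920716548582325686783496759685861775864483615725089999900023844295226942934417817982702456930304


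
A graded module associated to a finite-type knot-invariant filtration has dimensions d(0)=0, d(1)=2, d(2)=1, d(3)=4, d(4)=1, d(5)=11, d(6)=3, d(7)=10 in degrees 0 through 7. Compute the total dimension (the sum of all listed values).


Total dimension = d(0) + d(1) + ... + d(7)
= 0 + 2 + 1 + 4 + 1 + 11 + 3 + 10
= 32

32


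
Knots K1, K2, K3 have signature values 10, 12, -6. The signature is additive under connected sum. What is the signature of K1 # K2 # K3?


The signature is additive under connected sum.
signature(K1 # K2 # K3) = (10) + (12) + (-6)
= 16

16


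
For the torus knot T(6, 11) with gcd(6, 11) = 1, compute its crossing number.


For a torus knot T(p, q) with gcd(p,q)=1,
the crossing number is min(p*(q-1), q*(p-1)).
p*(q-1) = 6*10 = 60
q*(p-1) = 11*5 = 55
min(60, 55) = 55

55


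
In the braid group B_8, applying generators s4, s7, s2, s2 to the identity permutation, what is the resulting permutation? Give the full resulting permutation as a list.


Starting with identity [1, 2, 3, 4, 5, 6, 7, 8].
Apply generators in sequence:
  After s4: [1, 2, 3, 5, 4, 6, 7, 8]
  After s7: [1, 2, 3, 5, 4, 6, 8, 7]
  After s2: [1, 3, 2, 5, 4, 6, 8, 7]
  After s2: [1, 2, 3, 5, 4, 6, 8, 7]
Final permutation: [1, 2, 3, 5, 4, 6, 8, 7]

[1, 2, 3, 5, 4, 6, 8, 7]


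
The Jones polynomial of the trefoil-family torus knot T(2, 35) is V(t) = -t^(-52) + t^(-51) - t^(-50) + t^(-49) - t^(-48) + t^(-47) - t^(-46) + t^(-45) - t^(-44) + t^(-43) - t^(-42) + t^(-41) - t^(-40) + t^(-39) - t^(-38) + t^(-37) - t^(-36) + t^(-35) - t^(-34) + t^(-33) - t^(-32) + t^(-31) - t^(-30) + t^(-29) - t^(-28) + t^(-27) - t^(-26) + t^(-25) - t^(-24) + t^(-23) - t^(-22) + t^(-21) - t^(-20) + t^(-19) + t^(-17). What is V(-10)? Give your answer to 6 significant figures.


Substituting t = -10 into V(t) = -t^(-52) + t^(-51) - t^(-50) + t^(-49) - t^(-48) + t^(-47) - t^(-46) + t^(-45) - t^(-44) + t^(-43) - t^(-42) + t^(-41) - t^(-40) + t^(-39) - t^(-38) + t^(-37) - t^(-36) + t^(-35) - t^(-34) + t^(-33) - t^(-32) + t^(-31) - t^(-30) + t^(-29) - t^(-28) + t^(-27) - t^(-26) + t^(-25) - t^(-24) + t^(-23) - t^(-22) + t^(-21) - t^(-20) + t^(-19) + t^(-17):
  (-)t^(-52) = -1e-52
  (+)t^(-51) = -1e-51
  (-)t^(-50) = -1e-50
  (+)t^(-49) = -1e-49
  (-)t^(-48) = -1e-48
  (+)t^(-47) = -1e-47
  (-)t^(-46) = -1e-46
  (+)t^(-45) = -1e-45
  (-)t^(-44) = -1e-44
  (+)t^(-43) = -1e-43
  (-)t^(-42) = -1e-42
  (+)t^(-41) = -1e-41
  (-)t^(-40) = -1e-40
  (+)t^(-39) = -1e-39
  (-)t^(-38) = -1e-38
  (+)t^(-37) = -1e-37
  (-)t^(-36) = -1e-36
  (+)t^(-35) = -1e-35
  (-)t^(-34) = -1e-34
  (+)t^(-33) = -1e-33
  (-)t^(-32) = -1e-32
  (+)t^(-31) = -1e-31
  (-)t^(-30) = -1e-30
  (+)t^(-29) = -1e-29
  (-)t^(-28) = -1e-28
  (+)t^(-27) = -1e-27
  (-)t^(-26) = -1e-26
  (+)t^(-25) = -1e-25
  (-)t^(-24) = -1e-24
  (+)t^(-23) = -1e-23
  (-)t^(-22) = -1e-22
  (+)t^(-21) = -1e-21
  (-)t^(-20) = -1e-20
  (+)t^(-19) = -1e-19
  (+)t^(-17) = -1e-17
Sum = (-1e-52) + (-1e-51) + (-1e-50) + (-1e-49) + (-1e-48) + (-1e-47) + (-1e-46) + (-1e-45) + (-1e-44) + (-1e-43) + (-1e-42) + (-1e-41) + (-1e-40) + (-1e-39) + (-1e-38) + (-1e-37) + (-1e-36) + (-1e-35) + (-1e-34) + (-1e-33) + (-1e-32) + (-1e-31) + (-1e-30) + (-1e-29) + (-1e-28) + (-1e-27) + (-1e-26) + (-1e-25) + (-1e-24) + (-1e-23) + (-1e-22) + (-1e-21) + (-1e-20) + (-1e-19) + (-1e-17)
= -1.011111111e-17
Rounded to 6 significant figures: -1.01111e-17

-1.01111e-17


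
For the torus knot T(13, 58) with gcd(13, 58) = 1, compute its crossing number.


For a torus knot T(p, q) with gcd(p,q)=1,
the crossing number is min(p*(q-1), q*(p-1)).
p*(q-1) = 13*57 = 741
q*(p-1) = 58*12 = 696
min(741, 696) = 696

696


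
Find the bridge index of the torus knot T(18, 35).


The bridge number of T(p,q) is min(p,q).
min(18, 35) = 18

18


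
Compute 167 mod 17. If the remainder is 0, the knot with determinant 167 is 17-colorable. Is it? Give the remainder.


Step 1: A knot is p-colorable if and only if p divides its determinant.
Step 2: Compute 167 mod 17.
167 = 9 * 17 + 14
Step 3: 167 mod 17 = 14
Step 4: The knot is 17-colorable: no

14


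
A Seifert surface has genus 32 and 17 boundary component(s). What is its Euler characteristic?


chi = 2 - 2g - b
= 2 - 2*32 - 17
= 2 - 64 - 17 = -79

-79


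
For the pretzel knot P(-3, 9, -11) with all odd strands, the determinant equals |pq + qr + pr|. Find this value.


Step 1: Compute pq + qr + pr.
pq = (-3)*9 = -27
qr = 9*(-11) = -99
pr = (-3)*(-11) = 33
pq + qr + pr = -27 + (-99) + 33 = -93
Step 2: Take absolute value.
det(P(-3,9,-11)) = |-93| = 93

93


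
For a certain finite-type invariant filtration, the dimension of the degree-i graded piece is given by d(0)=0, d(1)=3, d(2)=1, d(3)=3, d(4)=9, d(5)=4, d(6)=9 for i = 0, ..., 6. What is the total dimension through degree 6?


Total dimension = d(0) + d(1) + ... + d(6)
= 0 + 3 + 1 + 3 + 9 + 4 + 9
= 29

29


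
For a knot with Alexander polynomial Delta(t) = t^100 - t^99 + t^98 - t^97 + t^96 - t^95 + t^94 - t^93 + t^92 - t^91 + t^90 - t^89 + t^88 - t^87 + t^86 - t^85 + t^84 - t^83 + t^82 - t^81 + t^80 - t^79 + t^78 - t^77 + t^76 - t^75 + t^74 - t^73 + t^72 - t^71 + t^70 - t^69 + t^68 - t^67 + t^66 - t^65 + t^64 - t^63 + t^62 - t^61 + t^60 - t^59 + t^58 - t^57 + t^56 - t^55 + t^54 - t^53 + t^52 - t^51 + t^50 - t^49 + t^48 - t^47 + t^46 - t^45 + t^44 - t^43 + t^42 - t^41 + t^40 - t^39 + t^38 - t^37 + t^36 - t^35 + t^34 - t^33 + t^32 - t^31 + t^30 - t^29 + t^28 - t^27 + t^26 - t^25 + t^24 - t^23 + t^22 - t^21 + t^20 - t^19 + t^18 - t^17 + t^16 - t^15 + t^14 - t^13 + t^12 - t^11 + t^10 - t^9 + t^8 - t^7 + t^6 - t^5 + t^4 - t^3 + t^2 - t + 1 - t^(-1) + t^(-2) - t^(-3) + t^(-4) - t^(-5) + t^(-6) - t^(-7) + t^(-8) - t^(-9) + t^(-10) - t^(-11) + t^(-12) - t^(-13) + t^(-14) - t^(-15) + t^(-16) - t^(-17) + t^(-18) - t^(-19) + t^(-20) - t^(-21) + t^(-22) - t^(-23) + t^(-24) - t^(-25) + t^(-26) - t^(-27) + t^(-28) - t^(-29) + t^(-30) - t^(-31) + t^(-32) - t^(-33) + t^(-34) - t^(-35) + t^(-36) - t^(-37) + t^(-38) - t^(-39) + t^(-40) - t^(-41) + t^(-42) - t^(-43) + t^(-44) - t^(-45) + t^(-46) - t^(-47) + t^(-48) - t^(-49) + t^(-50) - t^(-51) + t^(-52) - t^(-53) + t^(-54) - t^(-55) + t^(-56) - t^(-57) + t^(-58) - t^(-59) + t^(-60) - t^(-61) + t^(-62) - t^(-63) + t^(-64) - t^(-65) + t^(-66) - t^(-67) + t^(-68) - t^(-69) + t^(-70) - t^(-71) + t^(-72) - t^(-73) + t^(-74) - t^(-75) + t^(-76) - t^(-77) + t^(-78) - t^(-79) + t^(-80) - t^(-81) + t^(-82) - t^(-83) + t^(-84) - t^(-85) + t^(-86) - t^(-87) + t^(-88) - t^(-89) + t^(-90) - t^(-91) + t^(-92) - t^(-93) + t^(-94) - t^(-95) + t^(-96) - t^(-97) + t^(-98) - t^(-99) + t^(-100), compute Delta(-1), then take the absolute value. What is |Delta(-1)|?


Step 1: The polynomial has 201 terms with alternating signs, exponents from 100 down to -100.
Step 2: Substitute t = -1. The i-th term has coefficient (-1)^i and exponent (m-i),
  so its value is (-1)^i * (-1)^(m-i) = (-1)^m = 1 for every i.
Step 3: All 201 terms equal 1, so Delta(-1) = 201 * (1) = 201
Step 4: |Delta(-1)| = 201

201
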